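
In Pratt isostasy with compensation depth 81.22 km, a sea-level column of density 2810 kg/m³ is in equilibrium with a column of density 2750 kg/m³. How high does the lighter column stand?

1.77 km

ρ_ref D = ρ (D + h) → h = D (ρ_ref − ρ)/ρ.
h = 81.22 km × (2810 − 2750)/2750 = 1.77 km.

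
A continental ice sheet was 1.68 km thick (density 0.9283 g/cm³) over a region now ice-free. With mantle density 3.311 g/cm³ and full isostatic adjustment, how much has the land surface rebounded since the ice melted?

Removing the load lets mantle flow back in; uplift u satisfies ρ_ice t = ρ_m u.
u = t ρ_ice/ρ_m = 1.68 km × 0.9283/3.311 = 0.471 km.

0.471 km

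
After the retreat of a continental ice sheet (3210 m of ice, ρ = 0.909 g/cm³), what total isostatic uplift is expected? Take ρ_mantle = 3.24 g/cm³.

Removing the load lets mantle flow back in; uplift u satisfies ρ_ice t = ρ_m u.
u = t ρ_ice/ρ_m = 3210 m × 0.909/3.24 = 901 m.

901 m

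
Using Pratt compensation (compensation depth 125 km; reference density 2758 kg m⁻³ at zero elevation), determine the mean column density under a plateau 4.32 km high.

2670 kg m⁻³

Pratt balance: ρ_ref D = ρ (D + h).
ρ = ρ_ref D/(D + h) = 2758 × 125 km/(125 km + 4.32 km) = 2670 kg m⁻³.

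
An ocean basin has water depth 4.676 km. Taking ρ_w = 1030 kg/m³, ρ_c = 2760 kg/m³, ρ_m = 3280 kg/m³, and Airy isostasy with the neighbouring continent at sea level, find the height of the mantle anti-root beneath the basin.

15.6 km

Balancing pressure at the compensation depth: replacing crust with seawater at the top is compensated by replacing crust with mantle at the base: d (ρ_c − ρ_w) = a (ρ_m − ρ_c).
a = d (ρ_c − ρ_w)/(ρ_m − ρ_c) = 4.676 km × 1730/520 = 15.6 km.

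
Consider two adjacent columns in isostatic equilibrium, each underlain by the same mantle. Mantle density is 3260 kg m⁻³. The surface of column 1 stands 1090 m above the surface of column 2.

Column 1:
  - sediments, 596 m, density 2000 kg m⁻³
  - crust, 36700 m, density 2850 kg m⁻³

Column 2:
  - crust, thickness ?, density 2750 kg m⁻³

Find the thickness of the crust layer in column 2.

Take the compensation level at the base of the deeper column (depth z_c below the surface of column 1) and equate Σ ρ_i t_i down to z_c; mantle fills any gap and the z_c terms cancel.
Column 1: 596×2000 + 36700×2850 + (z_c − 37296)×3260
Column 2: 1090×0 + x×2750 + (z_c − 1090 − 0 − x)×3260
The z_c×3260 term appears on both sides and cancels. Collect the known terms of each column as K = Σ(ρt)_known − 3260 × (depth of known layers): K_1 = 105787000 − 3260×37296 = −15797960; K_2 = 0 − 3260×(1090 + 0) = −3553400.
Balance: K_1 = K_2 − x×(3260 − 2750), so x = (K_2 − K_1)/(3260 − 2750) = 12244600/510 = 24000 m.

24000 m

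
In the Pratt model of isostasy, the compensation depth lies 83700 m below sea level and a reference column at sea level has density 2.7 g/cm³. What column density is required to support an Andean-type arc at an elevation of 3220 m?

2.6 g/cm³

Pratt balance: ρ_ref D = ρ (D + h).
ρ = ρ_ref D/(D + h) = 2.7 × 83700 m/(83700 m + 3220 m) = 2.6 g/cm³.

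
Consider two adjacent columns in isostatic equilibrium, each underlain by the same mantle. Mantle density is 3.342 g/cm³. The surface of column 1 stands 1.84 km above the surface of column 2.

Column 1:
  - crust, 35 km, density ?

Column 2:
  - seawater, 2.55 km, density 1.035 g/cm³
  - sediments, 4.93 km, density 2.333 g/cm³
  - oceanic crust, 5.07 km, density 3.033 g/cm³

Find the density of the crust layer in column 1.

2.81 g/cm³

Take the compensation level at the base of the deeper column (depth z_c below the surface of column 1) and equate Σ ρ_i t_i down to z_c; mantle fills any gap and the z_c terms cancel.
Column 1: 35×ρ + (z_c − 35)×3.342
Column 2: 1.84×0 + 2.55×1.035 + 4.93×2.333 + 5.07×3.033 + (z_c − 1.84 − 12.55)×3.342
The z_c×3.342 term appears on both sides and cancels. Collect the known terms of each column as K = Σ(ρt)_known − 3.342 × (depth of known layers): K_1 = 0 − 3.342×35 = −116.97; K_2 = 29.51825 − 3.342×(1.84 + 12.55) = −18.57313.
Balance: K_1 + 35×ρ = K_2, so ρ = (K_2 − K_1)/35 = 98.3969/35 = 2.81 g/cm³.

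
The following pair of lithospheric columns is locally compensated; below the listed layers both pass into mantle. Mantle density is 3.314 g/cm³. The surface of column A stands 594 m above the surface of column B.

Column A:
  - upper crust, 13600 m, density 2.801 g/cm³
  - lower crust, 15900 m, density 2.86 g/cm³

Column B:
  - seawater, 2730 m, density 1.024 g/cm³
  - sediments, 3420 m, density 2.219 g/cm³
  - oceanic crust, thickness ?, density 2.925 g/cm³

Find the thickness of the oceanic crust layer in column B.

Take the compensation level at the base of the deeper column (depth z_c below the surface of column A) and equate Σ ρ_i t_i down to z_c; mantle fills any gap and the z_c terms cancel.
Column A: 13600×2.801 + 15900×2.86 + (z_c − 29500)×3.314
Column B: 594×0 + 2730×1.024 + 3420×2.219 + x×2.925 + (z_c − 594 − 6150 − x)×3.314
The z_c×3.314 term appears on both sides and cancels. Collect the known terms of each column as K = Σ(ρt)_known − 3.314 × (depth of known layers): K_A = 83567.6 − 3.314×29500 = −14195.4; K_B = 10384.5 − 3.314×(594 + 6150) = −11965.116.
Balance: K_A = K_B − x×(3.314 − 2.925), so x = (K_B − K_A)/(3.314 − 2.925) = 2230.28/0.389 = 5730 m.

5730 m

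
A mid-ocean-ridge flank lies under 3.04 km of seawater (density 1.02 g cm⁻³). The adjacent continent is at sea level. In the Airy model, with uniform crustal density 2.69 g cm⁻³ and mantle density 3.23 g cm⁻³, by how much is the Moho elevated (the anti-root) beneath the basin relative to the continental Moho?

9.4 km

By Archimedes' principle applied to the lithosphere: replacing crust with seawater at the top is compensated by replacing crust with mantle at the base: d (ρ_c − ρ_w) = a (ρ_m − ρ_c).
a = d (ρ_c − ρ_w)/(ρ_m − ρ_c) = 3.04 km × 1.67/0.54 = 9.4 km.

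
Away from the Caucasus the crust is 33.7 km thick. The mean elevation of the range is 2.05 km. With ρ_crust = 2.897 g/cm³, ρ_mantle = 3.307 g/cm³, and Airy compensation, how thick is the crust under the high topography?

Root depth r = h ρ_c / (ρ_m − ρ_c) = 2.05 km × 2.897 / 0.41 = 14.48 km.
Total thickness = T + h + r = 33.7 km + 2.05 km + 14.48 km = 50.2 km.

50.2 km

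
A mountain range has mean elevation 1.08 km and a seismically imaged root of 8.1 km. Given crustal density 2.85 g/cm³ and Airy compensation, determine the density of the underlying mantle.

Airy balance: ρ_c h = (ρ_m − ρ_c) r → ρ_m = ρ_c (1 + h/r).
ρ_m = 2.85 × (1 + 1.08 km/8.1 km) = 3.23 g/cm³.

3.23 g/cm³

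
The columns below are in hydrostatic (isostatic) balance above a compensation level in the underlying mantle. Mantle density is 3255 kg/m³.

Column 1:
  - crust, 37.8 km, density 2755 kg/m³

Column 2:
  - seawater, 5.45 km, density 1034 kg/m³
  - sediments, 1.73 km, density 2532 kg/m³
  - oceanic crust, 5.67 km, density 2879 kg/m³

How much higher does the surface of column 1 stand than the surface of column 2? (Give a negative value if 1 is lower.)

1.05 km

For any compensation level in the mantle, the mantle terms cancel and isostasy reduces to e = (Σt_1 − Σt_2) − (Σ(ρt)_1 − Σ(ρt)_2) / ρ_m.
Σt_1 = 37.8 km; Σt_2 = 12.85 km; Σ(ρt)_1 = 104139; Σ(ρt)_2 = 26339.59 (in km·kg/m³).
e = (37.8 − 12.85) − (104139 − 26339.59) / 3255 = 1.05 km.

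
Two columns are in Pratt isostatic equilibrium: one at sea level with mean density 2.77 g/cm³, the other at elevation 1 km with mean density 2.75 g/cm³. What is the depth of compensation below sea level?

ρ_ref D = ρ (D + h) → D (ρ_ref − ρ) = ρ h.
D = ρ h/(ρ_ref − ρ) = 2.75 × 1 km/(2.77 − 2.75) = 138 km.

138 km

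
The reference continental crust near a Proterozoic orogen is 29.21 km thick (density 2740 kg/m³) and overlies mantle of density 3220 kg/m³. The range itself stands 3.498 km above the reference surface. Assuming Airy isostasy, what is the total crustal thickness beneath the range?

Root depth r = h ρ_c / (ρ_m − ρ_c) = 3.498 km × 2740 / 480 = 19.97 km.
Total thickness = T + h + r = 29.21 km + 3.498 km + 19.97 km = 52.7 km.

52.7 km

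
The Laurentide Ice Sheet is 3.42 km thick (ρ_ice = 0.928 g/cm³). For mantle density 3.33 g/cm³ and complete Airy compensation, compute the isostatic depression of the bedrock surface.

Balancing pressure at the compensation depth: the ice load ρ_ice t is balanced by mantle displaced below, ρ_m s.
s = t ρ_ice / ρ_m = 3.42 km × 0.928/3.33 = 0.953 km.

0.953 km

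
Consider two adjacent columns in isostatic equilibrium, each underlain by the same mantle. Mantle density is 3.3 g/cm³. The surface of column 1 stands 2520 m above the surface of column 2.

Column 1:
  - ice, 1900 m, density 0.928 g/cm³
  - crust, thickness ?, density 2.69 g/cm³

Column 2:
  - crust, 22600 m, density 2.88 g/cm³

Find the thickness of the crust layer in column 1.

21800 m

Take the compensation level at the base of the deeper column (depth z_c below the surface of column 1) and equate Σ ρ_i t_i down to z_c; mantle fills any gap and the z_c terms cancel.
Column 1: 1900×0.928 + x×2.69 + (z_c − 1900 − x)×3.3
Column 2: 2520×0 + 22600×2.88 + (z_c − 2520 − 22600)×3.3
The z_c×3.3 term appears on both sides and cancels. Collect the known terms of each column as K = Σ(ρt)_known − 3.3 × (depth of known layers): K_1 = 1763.2 − 3.3×1900 = −4506.8; K_2 = 65088 − 3.3×(2520 + 22600) = −17808.
Balance: K_1 − x×(3.3 − 2.69) = K_2, so x = (K_1 − K_2)/(3.3 − 2.69) = 13301.2/0.61 = 21800 m.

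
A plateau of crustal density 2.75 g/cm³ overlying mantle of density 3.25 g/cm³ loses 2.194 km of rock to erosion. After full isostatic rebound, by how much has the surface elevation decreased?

0.338 km

Rebound u = e ρ_c/ρ_m = 2.194 km × 2.75/3.25 = 1.856 km.
Net surface drop = e − u = 2.194 km − 1.856 km = e (ρ_m − ρ_c)/ρ_m = 0.338 km.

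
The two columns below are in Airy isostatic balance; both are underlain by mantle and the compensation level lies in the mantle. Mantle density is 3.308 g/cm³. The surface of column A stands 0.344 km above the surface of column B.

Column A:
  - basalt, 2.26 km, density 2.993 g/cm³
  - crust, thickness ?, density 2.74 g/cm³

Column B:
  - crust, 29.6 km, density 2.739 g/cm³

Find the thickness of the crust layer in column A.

30.4 km

Take the compensation level at the base of the deeper column (depth z_c below the surface of column A) and equate Σ ρ_i t_i down to z_c; mantle fills any gap and the z_c terms cancel.
Column A: 2.26×2.993 + x×2.74 + (z_c − 2.26 − x)×3.308
Column B: 0.344×0 + 29.6×2.739 + (z_c − 0.344 − 29.6)×3.308
The z_c×3.308 term appears on both sides and cancels. Collect the known terms of each column as K = Σ(ρt)_known − 3.308 × (depth of known layers): K_A = 6.76418 − 3.308×2.26 = −0.7119; K_B = 81.0744 − 3.308×(0.344 + 29.6) = −17.980352.
Balance: K_A − x×(3.308 − 2.74) = K_B, so x = (K_A − K_B)/(3.308 − 2.74) = 17.2685/0.568 = 30.4 km.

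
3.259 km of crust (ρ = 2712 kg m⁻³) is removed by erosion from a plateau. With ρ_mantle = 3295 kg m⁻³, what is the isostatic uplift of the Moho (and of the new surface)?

2.68 km

Unloading: uplift u = e ρ_c/ρ_m = 3.259 km × 2712/3295 = 2.68 km.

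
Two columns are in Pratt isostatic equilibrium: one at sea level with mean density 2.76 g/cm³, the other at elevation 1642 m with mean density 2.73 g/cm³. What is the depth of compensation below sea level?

ρ_ref D = ρ (D + h) → D (ρ_ref − ρ) = ρ h.
D = ρ h/(ρ_ref − ρ) = 2.73 × 1642 m/(2.76 − 2.73) = 149000 m.

149000 m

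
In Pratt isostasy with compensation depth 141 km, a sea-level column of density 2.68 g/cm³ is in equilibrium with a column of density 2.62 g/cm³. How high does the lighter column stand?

ρ_ref D = ρ (D + h) → h = D (ρ_ref − ρ)/ρ.
h = 141 km × (2.68 − 2.62)/2.62 = 3.23 km.

3.23 km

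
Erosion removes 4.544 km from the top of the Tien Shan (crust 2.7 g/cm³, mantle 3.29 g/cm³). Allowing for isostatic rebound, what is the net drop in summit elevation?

Rebound u = e ρ_c/ρ_m = 4.544 km × 2.7/3.29 = 3.729 km.
Net surface drop = e − u = 4.544 km − 3.729 km = e (ρ_m − ρ_c)/ρ_m = 0.815 km.

0.815 km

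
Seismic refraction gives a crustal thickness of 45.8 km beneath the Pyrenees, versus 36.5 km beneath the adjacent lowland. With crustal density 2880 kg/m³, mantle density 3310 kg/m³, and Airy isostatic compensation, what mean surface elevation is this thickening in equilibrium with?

Excess crust Δ = 45.8 km − 36.5 km = 9.3 km, split between elevation h and root r with h + r = Δ.
Airy balance ρ_c h = (ρ_m − ρ_c) r gives r = h ρ_c/(ρ_m − ρ_c), so h (1 + ρ_c/(ρ_m − ρ_c)) = Δ, i.e. h = Δ (ρ_m − ρ_c)/ρ_m.
h = 9.3 km × 430/3310 = 1.21 km.

1.21 km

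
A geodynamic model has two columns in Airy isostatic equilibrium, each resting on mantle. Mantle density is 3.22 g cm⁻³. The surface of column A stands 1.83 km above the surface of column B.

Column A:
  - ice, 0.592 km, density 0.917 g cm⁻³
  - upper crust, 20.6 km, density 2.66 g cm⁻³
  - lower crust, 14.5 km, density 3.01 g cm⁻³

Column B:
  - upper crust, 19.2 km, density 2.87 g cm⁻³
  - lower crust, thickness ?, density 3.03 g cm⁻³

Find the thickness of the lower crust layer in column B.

Take the compensation level at the base of the deeper column (depth z_c below the surface of column A) and equate Σ ρ_i t_i down to z_c; mantle fills any gap and the z_c terms cancel.
Column A: 0.592×0.917 + 20.6×2.66 + 14.5×3.01 + (z_c − 35.692)×3.22
Column B: 1.83×0 + 19.2×2.87 + x×3.03 + (z_c − 1.83 − 19.2 − x)×3.22
The z_c×3.22 term appears on both sides and cancels. Collect the known terms of each column as K = Σ(ρt)_known − 3.22 × (depth of known layers): K_A = 98.983864 − 3.22×35.692 = −15.944376; K_B = 55.104 − 3.22×(1.83 + 19.2) = −12.6126.
Balance: K_A = K_B − x×(3.22 − 3.03), so x = (K_B − K_A)/(3.22 − 3.03) = 3.33178/0.19 = 17.5 km.

17.5 km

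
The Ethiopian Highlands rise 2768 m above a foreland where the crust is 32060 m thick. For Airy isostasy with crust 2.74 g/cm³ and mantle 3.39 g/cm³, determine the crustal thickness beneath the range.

46500 m

Root depth r = h ρ_c / (ρ_m − ρ_c) = 2768 m × 2.74 / 0.65 = 11670 m.
Total thickness = T + h + r = 32060 m + 2768 m + 11670 m = 46500 m.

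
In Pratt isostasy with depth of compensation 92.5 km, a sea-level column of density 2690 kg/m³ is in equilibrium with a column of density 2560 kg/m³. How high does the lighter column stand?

4.7 km

ρ_ref D = ρ (D + h) → h = D (ρ_ref − ρ)/ρ.
h = 92.5 km × (2690 − 2560)/2560 = 4.7 km.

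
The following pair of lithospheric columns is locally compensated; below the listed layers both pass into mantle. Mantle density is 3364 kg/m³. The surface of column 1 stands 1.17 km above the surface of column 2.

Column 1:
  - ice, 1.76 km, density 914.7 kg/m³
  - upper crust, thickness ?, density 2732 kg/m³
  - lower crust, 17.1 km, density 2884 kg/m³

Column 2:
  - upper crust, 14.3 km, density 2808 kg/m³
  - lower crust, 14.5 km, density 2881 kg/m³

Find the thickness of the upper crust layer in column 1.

Take the compensation level at the base of the deeper column (depth z_c below the surface of column 1) and equate Σ ρ_i t_i down to z_c; mantle fills any gap and the z_c terms cancel.
Column 1: 1.76×914.7 + x×2732 + 17.1×2884 + (z_c − 18.86 − x)×3364
Column 2: 1.17×0 + 14.3×2808 + 14.5×2881 + (z_c − 1.17 − 28.8)×3364
The z_c×3364 term appears on both sides and cancels. Collect the known terms of each column as K = Σ(ρt)_known − 3364 × (depth of known layers): K_1 = 50926.272 − 3364×18.86 = −12518.768; K_2 = 81928.9 − 3364×(1.17 + 28.8) = −18890.18.
Balance: K_1 − x×(3364 − 2732) = K_2, so x = (K_1 − K_2)/(3364 − 2732) = 6371.41/632 = 10.1 km.

10.1 km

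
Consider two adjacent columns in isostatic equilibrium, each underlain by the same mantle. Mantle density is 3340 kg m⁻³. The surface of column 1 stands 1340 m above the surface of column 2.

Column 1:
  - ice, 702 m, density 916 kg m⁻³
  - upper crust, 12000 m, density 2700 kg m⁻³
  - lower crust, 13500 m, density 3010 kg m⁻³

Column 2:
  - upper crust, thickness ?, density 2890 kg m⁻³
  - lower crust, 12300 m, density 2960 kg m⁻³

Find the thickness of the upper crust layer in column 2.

Take the compensation level at the base of the deeper column (depth z_c below the surface of column 1) and equate Σ ρ_i t_i down to z_c; mantle fills any gap and the z_c terms cancel.
Column 1: 702×916 + 12000×2700 + 13500×3010 + (z_c − 26202)×3340
Column 2: 1340×0 + x×2890 + 12300×2960 + (z_c − 1340 − 12300 − x)×3340
The z_c×3340 term appears on both sides and cancels. Collect the known terms of each column as K = Σ(ρt)_known − 3340 × (depth of known layers): K_1 = 73678032 − 3340×26202 = −13836648; K_2 = 36408000 − 3340×(1340 + 12300) = −9149600.
Balance: K_1 = K_2 − x×(3340 − 2890), so x = (K_2 − K_1)/(3340 − 2890) = 4687050/450 = 10400 m.

10400 m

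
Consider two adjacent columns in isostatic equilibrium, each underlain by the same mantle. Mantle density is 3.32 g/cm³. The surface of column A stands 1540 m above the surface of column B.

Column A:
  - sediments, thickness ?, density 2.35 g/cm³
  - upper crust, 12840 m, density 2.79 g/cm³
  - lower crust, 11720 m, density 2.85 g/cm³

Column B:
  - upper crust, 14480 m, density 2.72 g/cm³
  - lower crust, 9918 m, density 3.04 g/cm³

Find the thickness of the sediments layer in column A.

4400 m

Take the compensation level at the base of the deeper column (depth z_c below the surface of column A) and equate Σ ρ_i t_i down to z_c; mantle fills any gap and the z_c terms cancel.
Column A: x×2.35 + 12840×2.79 + 11720×2.85 + (z_c − 24560 − x)×3.32
Column B: 1540×0 + 14480×2.72 + 9918×3.04 + (z_c − 1540 − 24398)×3.32
The z_c×3.32 term appears on both sides and cancels. Collect the known terms of each column as K = Σ(ρt)_known − 3.32 × (depth of known layers): K_A = 69225.6 − 3.32×24560 = −12313.6; K_B = 69536.32 − 3.32×(1540 + 24398) = −16577.84.
Balance: K_A − x×(3.32 − 2.35) = K_B, so x = (K_A − K_B)/(3.32 − 2.35) = 4264.24/0.97 = 4400 m.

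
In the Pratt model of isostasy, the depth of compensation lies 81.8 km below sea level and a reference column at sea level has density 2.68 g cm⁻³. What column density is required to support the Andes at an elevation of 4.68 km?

2.53 g cm⁻³

Pratt balance: ρ_ref D = ρ (D + h).
ρ = ρ_ref D/(D + h) = 2.68 × 81.8 km/(81.8 km + 4.68 km) = 2.53 g cm⁻³.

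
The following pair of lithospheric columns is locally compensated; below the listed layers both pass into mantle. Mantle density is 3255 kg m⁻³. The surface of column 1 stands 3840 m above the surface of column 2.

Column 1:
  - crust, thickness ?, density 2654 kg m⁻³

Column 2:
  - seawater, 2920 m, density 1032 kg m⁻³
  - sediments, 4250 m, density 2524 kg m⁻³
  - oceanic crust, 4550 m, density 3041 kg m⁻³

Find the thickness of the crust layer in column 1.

38400 m

Take the compensation level at the base of the deeper column (depth z_c below the surface of column 1) and equate Σ ρ_i t_i down to z_c; mantle fills any gap and the z_c terms cancel.
Column 1: x×2654 + (z_c − 0 − x)×3255
Column 2: 3840×0 + 2920×1032 + 4250×2524 + 4550×3041 + (z_c − 3840 − 11720)×3255
The z_c×3255 term appears on both sides and cancels. Collect the known terms of each column as K = Σ(ρt)_known − 3255 × (depth of known layers): K_1 = 0 − 3255×0 = 0; K_2 = 27576990 − 3255×(3840 + 11720) = −23070810.
Balance: K_1 − x×(3255 − 2654) = K_2, so x = (K_1 − K_2)/(3255 − 2654) = 23070800/601 = 38400 m.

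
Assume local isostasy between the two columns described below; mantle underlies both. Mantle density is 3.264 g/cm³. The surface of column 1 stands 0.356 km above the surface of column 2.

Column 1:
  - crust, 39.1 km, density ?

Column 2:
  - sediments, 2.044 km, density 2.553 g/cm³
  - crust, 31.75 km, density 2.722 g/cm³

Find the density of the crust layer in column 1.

2.76 g/cm³

Take the compensation level at the base of the deeper column (depth z_c below the surface of column 1) and equate Σ ρ_i t_i down to z_c; mantle fills any gap and the z_c terms cancel.
Column 1: 39.1×ρ + (z_c − 39.1)×3.264
Column 2: 0.356×0 + 2.044×2.553 + 31.75×2.722 + (z_c − 0.356 − 33.794)×3.264
The z_c×3.264 term appears on both sides and cancels. Collect the known terms of each column as K = Σ(ρt)_known − 3.264 × (depth of known layers): K_1 = 0 − 3.264×39.1 = −127.6224; K_2 = 91.641832 − 3.264×(0.356 + 33.794) = −19.823768.
Balance: K_1 + 39.1×ρ = K_2, so ρ = (K_2 − K_1)/39.1 = 107.799/39.1 = 2.76 g/cm³.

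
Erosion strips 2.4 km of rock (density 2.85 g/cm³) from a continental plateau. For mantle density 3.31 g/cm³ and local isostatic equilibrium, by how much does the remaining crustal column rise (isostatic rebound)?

Unloading: uplift u = e ρ_c/ρ_m = 2.4 km × 2.85/3.31 = 2.07 km.

2.07 km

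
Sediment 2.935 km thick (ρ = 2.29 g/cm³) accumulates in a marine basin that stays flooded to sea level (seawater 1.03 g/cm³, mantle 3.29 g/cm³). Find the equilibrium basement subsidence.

Submarine loading: the sediment displaces seawater, and the subsidence is in turn flooded, so s (ρ_m − ρ_w) = t (ρ_sed − ρ_w).
s = 2.935 km × (2.29 − 1.03) / (3.29 − 1.03) = 1.64 km.

1.64 km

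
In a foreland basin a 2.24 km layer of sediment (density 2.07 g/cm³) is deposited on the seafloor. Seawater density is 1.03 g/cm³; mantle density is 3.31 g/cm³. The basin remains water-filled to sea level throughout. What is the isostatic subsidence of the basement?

1.02 km

Submarine loading: the sediment displaces seawater, and the subsidence is in turn flooded, so s (ρ_m − ρ_w) = t (ρ_sed − ρ_w).
s = 2.24 km × (2.07 − 1.03) / (3.31 − 1.03) = 1.02 km.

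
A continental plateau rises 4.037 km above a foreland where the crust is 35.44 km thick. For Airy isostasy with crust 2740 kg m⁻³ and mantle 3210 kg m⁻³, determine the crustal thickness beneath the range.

63 km

Root depth r = h ρ_c / (ρ_m − ρ_c) = 4.037 km × 2740 / 470 = 23.53 km.
Total thickness = T + h + r = 35.44 km + 4.037 km + 23.53 km = 63 km.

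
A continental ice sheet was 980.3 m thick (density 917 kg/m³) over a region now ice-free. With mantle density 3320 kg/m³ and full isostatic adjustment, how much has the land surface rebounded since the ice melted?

271 m

Removing the load lets mantle flow back in; uplift u satisfies ρ_ice t = ρ_m u.
u = t ρ_ice/ρ_m = 980.3 m × 917/3320 = 271 m.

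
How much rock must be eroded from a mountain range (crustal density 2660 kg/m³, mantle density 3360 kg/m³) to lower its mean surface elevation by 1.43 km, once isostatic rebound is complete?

Net drop Δ = e − u = e − e ρ_c/ρ_m = e (ρ_m − ρ_c)/ρ_m.
e = Δ ρ_m/(ρ_m − ρ_c) = 1.43 km × 3360/700 = 6.86 km.

6.86 km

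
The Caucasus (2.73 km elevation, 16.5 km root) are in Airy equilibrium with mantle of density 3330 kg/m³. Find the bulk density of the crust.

2860 kg/m³

ρ_c h = (ρ_m − ρ_c) r → ρ_c (h + r) = ρ_m r → ρ_c = ρ_m r / (h + r).
ρ_c = 3330 × 16.5 km / (2.73 km + 16.5 km) = 2860 kg/m³.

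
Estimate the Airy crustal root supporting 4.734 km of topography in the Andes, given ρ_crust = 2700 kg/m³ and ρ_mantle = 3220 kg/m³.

For local isostatic compensation: the weight of the topography is balanced by the buoyancy of the root, ρ_c h = (ρ_m − ρ_c) r.
r = h · ρ_c / (ρ_m − ρ_c) = 4.734 km × 2700 / (3220 − 2700) = 24.6 km.

24.6 km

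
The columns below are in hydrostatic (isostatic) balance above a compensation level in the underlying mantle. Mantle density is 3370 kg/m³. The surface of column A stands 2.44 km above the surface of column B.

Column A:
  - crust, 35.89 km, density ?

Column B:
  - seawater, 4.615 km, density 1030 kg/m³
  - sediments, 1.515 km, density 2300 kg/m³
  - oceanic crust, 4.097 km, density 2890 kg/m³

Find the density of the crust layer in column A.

Take the compensation level at the base of the deeper column (depth z_c below the surface of column A) and equate Σ ρ_i t_i down to z_c; mantle fills any gap and the z_c terms cancel.
Column A: 35.89×ρ + (z_c − 35.89)×3370
Column B: 2.44×0 + 4.615×1030 + 1.515×2300 + 4.097×2890 + (z_c − 2.44 − 10.227)×3370
The z_c×3370 term appears on both sides and cancels. Collect the known terms of each column as K = Σ(ρt)_known − 3370 × (depth of known layers): K_A = 0 − 3370×35.89 = −120949.3; K_B = 20078.28 − 3370×(2.44 + 10.227) = −22609.51.
Balance: K_A + 35.89×ρ = K_B, so ρ = (K_B − K_A)/35.89 = 98339.8/35.89 = 2740 kg/m³.

2740 kg/m³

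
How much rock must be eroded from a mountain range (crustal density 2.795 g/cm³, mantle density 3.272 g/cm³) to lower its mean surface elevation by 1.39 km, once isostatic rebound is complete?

Net drop Δ = e − u = e − e ρ_c/ρ_m = e (ρ_m − ρ_c)/ρ_m.
e = Δ ρ_m/(ρ_m − ρ_c) = 1.39 km × 3.272/0.477 = 9.53 km.

9.53 km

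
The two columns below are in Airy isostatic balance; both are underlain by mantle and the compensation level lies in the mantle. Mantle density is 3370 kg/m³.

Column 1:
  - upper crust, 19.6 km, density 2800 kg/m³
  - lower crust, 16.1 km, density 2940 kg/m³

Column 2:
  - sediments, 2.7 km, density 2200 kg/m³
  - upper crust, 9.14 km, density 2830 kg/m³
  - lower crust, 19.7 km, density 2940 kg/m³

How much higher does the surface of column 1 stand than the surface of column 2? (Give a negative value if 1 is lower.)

0.454 km

For any compensation level in the mantle, the mantle terms cancel and isostasy reduces to e = (Σt_1 − Σt_2) − (Σ(ρt)_1 − Σ(ρt)_2) / ρ_m.
Σt_1 = 35.7 km; Σt_2 = 31.54 km; Σ(ρt)_1 = 102214; Σ(ρt)_2 = 89724.2 (in km·kg/m³).
e = (35.7 − 31.54) − (102214 − 89724.2) / 3370 = 0.454 km.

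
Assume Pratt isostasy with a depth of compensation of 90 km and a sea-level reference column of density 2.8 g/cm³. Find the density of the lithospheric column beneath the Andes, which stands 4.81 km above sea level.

Pratt balance: ρ_ref D = ρ (D + h).
ρ = ρ_ref D/(D + h) = 2.8 × 90 km/(90 km + 4.81 km) = 2.66 g/cm³.

2.66 g/cm³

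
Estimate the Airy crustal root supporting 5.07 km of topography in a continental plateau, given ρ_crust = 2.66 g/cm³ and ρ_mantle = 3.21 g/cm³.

24.5 km

Balancing pressure at the compensation depth: the weight of the topography is balanced by the buoyancy of the root, ρ_c h = (ρ_m − ρ_c) r.
r = h · ρ_c / (ρ_m − ρ_c) = 5.07 km × 2.66 / (3.21 − 2.66) = 24.5 km.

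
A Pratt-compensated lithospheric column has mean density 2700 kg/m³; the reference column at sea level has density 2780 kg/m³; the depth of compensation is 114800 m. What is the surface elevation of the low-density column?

3400 m

ρ_ref D = ρ (D + h) → h = D (ρ_ref − ρ)/ρ.
h = 114800 m × (2780 − 2700)/2700 = 3400 m.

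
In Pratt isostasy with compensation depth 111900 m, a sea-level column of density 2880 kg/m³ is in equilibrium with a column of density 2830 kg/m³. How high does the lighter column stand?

1980 m

ρ_ref D = ρ (D + h) → h = D (ρ_ref − ρ)/ρ.
h = 111900 m × (2880 − 2830)/2830 = 1980 m.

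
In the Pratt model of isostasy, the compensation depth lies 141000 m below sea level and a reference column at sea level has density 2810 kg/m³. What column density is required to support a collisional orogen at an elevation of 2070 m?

2770 kg/m³

Pratt balance: ρ_ref D = ρ (D + h).
ρ = ρ_ref D/(D + h) = 2810 × 141000 m/(141000 m + 2070 m) = 2770 kg/m³.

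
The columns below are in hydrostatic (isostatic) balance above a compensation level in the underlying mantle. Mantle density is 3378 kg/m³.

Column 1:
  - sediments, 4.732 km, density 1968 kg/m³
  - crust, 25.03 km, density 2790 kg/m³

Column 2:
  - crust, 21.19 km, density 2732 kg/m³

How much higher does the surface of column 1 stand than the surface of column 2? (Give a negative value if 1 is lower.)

2.28 km

For any compensation level in the mantle, the mantle terms cancel and isostasy reduces to e = (Σt_1 − Σt_2) − (Σ(ρt)_1 − Σ(ρt)_2) / ρ_m.
Σt_1 = 29.762 km; Σt_2 = 21.19 km; Σ(ρt)_1 = 79146.276; Σ(ρt)_2 = 57891.08 (in km·kg/m³).
e = (29.762 − 21.19) − (79146.276 − 57891.08) / 3378 = 2.28 km.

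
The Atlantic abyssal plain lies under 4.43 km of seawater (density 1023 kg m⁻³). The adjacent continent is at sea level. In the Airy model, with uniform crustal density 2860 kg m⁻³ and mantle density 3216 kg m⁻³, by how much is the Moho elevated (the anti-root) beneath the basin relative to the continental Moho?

22.9 km

Balancing pressure at the compensation depth: replacing crust with seawater at the top is compensated by replacing crust with mantle at the base: d (ρ_c − ρ_w) = a (ρ_m − ρ_c).
a = d (ρ_c − ρ_w)/(ρ_m − ρ_c) = 4.43 km × 1837/356 = 22.9 km.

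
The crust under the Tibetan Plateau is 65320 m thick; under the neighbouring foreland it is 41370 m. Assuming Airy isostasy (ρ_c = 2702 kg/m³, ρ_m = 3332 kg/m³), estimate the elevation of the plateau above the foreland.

Excess crust Δ = 65320 m − 41370 m = 23950 m, split between elevation h and root r with h + r = Δ.
Airy balance ρ_c h = (ρ_m − ρ_c) r gives r = h ρ_c/(ρ_m − ρ_c), so h (1 + ρ_c/(ρ_m − ρ_c)) = Δ, i.e. h = Δ (ρ_m − ρ_c)/ρ_m.
h = 23950 m × 630/3332 = 4530 m.

4530 m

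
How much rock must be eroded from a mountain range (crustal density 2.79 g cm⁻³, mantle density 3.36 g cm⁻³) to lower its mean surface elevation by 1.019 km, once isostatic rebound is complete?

6.01 km

Net drop Δ = e − u = e − e ρ_c/ρ_m = e (ρ_m − ρ_c)/ρ_m.
e = Δ ρ_m/(ρ_m − ρ_c) = 1.019 km × 3.36/0.57 = 6.01 km.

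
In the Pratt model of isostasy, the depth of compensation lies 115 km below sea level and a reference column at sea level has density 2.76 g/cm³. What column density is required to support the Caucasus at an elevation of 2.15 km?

2.71 g/cm³

Pratt balance: ρ_ref D = ρ (D + h).
ρ = ρ_ref D/(D + h) = 2.76 × 115 km/(115 km + 2.15 km) = 2.71 g/cm³.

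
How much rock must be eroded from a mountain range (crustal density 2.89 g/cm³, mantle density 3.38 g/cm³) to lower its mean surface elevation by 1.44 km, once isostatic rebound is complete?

Net drop Δ = e − u = e − e ρ_c/ρ_m = e (ρ_m − ρ_c)/ρ_m.
e = Δ ρ_m/(ρ_m − ρ_c) = 1.44 km × 3.38/0.49 = 9.93 km.

9.93 km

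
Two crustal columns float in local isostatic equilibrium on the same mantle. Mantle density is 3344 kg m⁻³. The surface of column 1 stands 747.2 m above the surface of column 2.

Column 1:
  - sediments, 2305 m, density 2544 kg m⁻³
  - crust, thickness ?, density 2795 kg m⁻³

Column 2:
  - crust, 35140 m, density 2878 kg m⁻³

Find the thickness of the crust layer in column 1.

Take the compensation level at the base of the deeper column (depth z_c below the surface of column 1) and equate Σ ρ_i t_i down to z_c; mantle fills any gap and the z_c terms cancel.
Column 1: 2305×2544 + x×2795 + (z_c − 2305 − x)×3344
Column 2: 747.2×0 + 35140×2878 + (z_c − 747.2 − 35140)×3344
The z_c×3344 term appears on both sides and cancels. Collect the known terms of each column as K = Σ(ρt)_known − 3344 × (depth of known layers): K_1 = 5863920 − 3344×2305 = −1844000; K_2 = 101132920 − 3344×(747.2 + 35140) = −18873876.8.
Balance: K_1 − x×(3344 − 2795) = K_2, so x = (K_1 − K_2)/(3344 − 2795) = 17029900/549 = 31000 m.

31000 m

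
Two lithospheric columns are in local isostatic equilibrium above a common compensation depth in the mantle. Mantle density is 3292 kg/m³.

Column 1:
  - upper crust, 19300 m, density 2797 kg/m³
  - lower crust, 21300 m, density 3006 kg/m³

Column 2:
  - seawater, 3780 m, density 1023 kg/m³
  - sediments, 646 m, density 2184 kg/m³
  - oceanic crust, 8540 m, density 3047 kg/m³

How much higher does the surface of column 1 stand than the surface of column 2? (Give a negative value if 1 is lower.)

For any compensation level in the mantle, the mantle terms cancel and isostasy reduces to e = (Σt_1 − Σt_2) − (Σ(ρt)_1 − Σ(ρt)_2) / ρ_m.
Σt_1 = 40600 m; Σt_2 = 12966 m; Σ(ρt)_1 = 118009900; Σ(ρt)_2 = 31299184 (in m·kg/m³).
e = (40600 − 12966) − (118009900 − 31299184) / 3292 = 1290 m.

1290 m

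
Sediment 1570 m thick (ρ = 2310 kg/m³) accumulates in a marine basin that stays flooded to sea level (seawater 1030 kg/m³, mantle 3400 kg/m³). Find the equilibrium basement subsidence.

Submarine loading: the sediment displaces seawater, and the subsidence is in turn flooded, so s (ρ_m − ρ_w) = t (ρ_sed − ρ_w).
s = 1570 m × (2310 − 1030) / (3400 − 1030) = 848 m.

848 m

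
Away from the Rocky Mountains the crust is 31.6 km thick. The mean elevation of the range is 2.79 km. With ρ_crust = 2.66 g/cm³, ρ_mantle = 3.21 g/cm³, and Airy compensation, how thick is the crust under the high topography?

Root depth r = h ρ_c / (ρ_m − ρ_c) = 2.79 km × 2.66 / 0.55 = 13.49 km.
Total thickness = T + h + r = 31.6 km + 2.79 km + 13.49 km = 47.9 km.

47.9 km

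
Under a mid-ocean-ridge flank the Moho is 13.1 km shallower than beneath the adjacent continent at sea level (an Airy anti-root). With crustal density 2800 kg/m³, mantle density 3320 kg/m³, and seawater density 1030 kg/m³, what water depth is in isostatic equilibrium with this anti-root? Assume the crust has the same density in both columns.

3.85 km

Replacing a thickness d of crust by seawater at the top must be balanced by replacing crust with mantle at the base: d (ρ_c − ρ_w) = a (ρ_m − ρ_c).
d = a (ρ_m − ρ_c)/(ρ_c − ρ_w) = 13.1 km × 520/1770 = 3.85 km.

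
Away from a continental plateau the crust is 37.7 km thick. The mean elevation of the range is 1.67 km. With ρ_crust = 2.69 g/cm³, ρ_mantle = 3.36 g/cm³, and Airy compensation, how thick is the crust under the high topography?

Root depth r = h ρ_c / (ρ_m − ρ_c) = 1.67 km × 2.69 / 0.67 = 6.705 km.
Total thickness = T + h + r = 37.7 km + 1.67 km + 6.705 km = 46.1 km.

46.1 km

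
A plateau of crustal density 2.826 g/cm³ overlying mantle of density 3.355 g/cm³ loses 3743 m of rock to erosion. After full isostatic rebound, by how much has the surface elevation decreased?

590 m

Rebound u = e ρ_c/ρ_m = 3743 m × 2.826/3.355 = 3153 m.
Net surface drop = e − u = 3743 m − 3153 m = e (ρ_m − ρ_c)/ρ_m = 590 m.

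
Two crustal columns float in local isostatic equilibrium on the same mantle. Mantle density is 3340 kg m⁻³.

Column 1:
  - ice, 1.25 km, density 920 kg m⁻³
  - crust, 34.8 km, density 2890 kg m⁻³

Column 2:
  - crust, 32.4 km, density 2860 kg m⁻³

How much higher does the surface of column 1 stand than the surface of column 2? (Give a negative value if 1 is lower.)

0.938 km

For any compensation level in the mantle, the mantle terms cancel and isostasy reduces to e = (Σt_1 − Σt_2) − (Σ(ρt)_1 − Σ(ρt)_2) / ρ_m.
Σt_1 = 36.05 km; Σt_2 = 32.4 km; Σ(ρt)_1 = 101722; Σ(ρt)_2 = 92664 (in km·kg m⁻³).
e = (36.05 − 32.4) − (101722 − 92664) / 3340 = 0.938 km.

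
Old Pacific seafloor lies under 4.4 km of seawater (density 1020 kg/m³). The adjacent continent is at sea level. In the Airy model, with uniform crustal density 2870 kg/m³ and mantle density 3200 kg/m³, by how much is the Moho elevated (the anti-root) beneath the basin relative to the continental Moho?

Isostatic balance requires: replacing crust with seawater at the top is compensated by replacing crust with mantle at the base: d (ρ_c − ρ_w) = a (ρ_m − ρ_c).
a = d (ρ_c − ρ_w)/(ρ_m − ρ_c) = 4.4 km × 1850/330 = 24.7 km.

24.7 km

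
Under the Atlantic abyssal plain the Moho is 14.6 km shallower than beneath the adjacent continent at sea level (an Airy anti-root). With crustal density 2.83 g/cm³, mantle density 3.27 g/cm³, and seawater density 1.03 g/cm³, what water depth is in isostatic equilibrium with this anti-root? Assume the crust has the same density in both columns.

3.57 km

Replacing a thickness d of crust by seawater at the top must be balanced by replacing crust with mantle at the base: d (ρ_c − ρ_w) = a (ρ_m − ρ_c).
d = a (ρ_m − ρ_c)/(ρ_c − ρ_w) = 14.6 km × 0.44/1.8 = 3.57 km.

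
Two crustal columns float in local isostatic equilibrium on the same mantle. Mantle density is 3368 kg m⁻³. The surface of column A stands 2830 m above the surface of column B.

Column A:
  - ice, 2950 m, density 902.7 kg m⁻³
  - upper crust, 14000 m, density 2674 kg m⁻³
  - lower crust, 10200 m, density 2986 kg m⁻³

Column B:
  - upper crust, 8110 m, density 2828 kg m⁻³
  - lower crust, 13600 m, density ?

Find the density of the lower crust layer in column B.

Take the compensation level at the base of the deeper column (depth z_c below the surface of column A) and equate Σ ρ_i t_i down to z_c; mantle fills any gap and the z_c terms cancel.
Column A: 2950×902.7 + 14000×2674 + 10200×2986 + (z_c − 27150)×3368
Column B: 2830×0 + 8110×2828 + 13600×ρ + (z_c − 2830 − 21710)×3368
The z_c×3368 term appears on both sides and cancels. Collect the known terms of each column as K = Σ(ρt)_known − 3368 × (depth of known layers): K_A = 70556165 − 3368×27150 = −20885035; K_B = 22935080 − 3368×(2830 + 21710) = −59715640.
Balance: K_A = K_B + 13600×ρ, so ρ = (K_A − K_B)/13600 = 38830600/13600 = 2860 kg m⁻³.

2860 kg m⁻³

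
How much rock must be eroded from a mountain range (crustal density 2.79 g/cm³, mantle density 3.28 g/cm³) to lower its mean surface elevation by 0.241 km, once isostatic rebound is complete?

1.61 km

Net drop Δ = e − u = e − e ρ_c/ρ_m = e (ρ_m − ρ_c)/ρ_m.
e = Δ ρ_m/(ρ_m − ρ_c) = 0.241 km × 3.28/0.49 = 1.61 km.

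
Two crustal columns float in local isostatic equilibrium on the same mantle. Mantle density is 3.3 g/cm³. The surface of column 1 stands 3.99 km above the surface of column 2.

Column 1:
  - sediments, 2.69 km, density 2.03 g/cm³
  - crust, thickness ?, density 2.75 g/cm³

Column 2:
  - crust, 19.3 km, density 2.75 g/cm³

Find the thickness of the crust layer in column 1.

Take the compensation level at the base of the deeper column (depth z_c below the surface of column 1) and equate Σ ρ_i t_i down to z_c; mantle fills any gap and the z_c terms cancel.
Column 1: 2.69×2.03 + x×2.75 + (z_c − 2.69 − x)×3.3
Column 2: 3.99×0 + 19.3×2.75 + (z_c − 3.99 − 19.3)×3.3
The z_c×3.3 term appears on both sides and cancels. Collect the known terms of each column as K = Σ(ρt)_known − 3.3 × (depth of known layers): K_1 = 5.4607 − 3.3×2.69 = −3.4163; K_2 = 53.075 − 3.3×(3.99 + 19.3) = −23.782.
Balance: K_1 − x×(3.3 − 2.75) = K_2, so x = (K_1 − K_2)/(3.3 − 2.75) = 20.3657/0.55 = 37 km.

37 km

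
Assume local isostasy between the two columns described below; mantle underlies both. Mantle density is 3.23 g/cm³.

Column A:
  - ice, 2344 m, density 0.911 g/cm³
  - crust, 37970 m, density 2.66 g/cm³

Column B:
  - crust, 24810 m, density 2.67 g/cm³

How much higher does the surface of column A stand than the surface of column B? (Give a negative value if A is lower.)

4080 m

For any compensation level in the mantle, the mantle terms cancel and isostasy reduces to e = (Σt_A − Σt_B) − (Σ(ρt)_A − Σ(ρt)_B) / ρ_m.
Σt_A = 40314 m; Σt_B = 24810 m; Σ(ρt)_A = 103135.584; Σ(ρt)_B = 66242.7 (in m·g/cm³).
e = (40314 − 24810) − (103135.584 − 66242.7) / 3.23 = 4080 m.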